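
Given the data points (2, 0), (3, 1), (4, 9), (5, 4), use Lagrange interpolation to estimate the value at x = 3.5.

Lagrange interpolation formula:
P(x) = Σ yᵢ × Lᵢ(x)
where Lᵢ(x) = Π_{j≠i} (x - xⱼ)/(xᵢ - xⱼ)

L_0(3.5) = (3.5 - 3)/(2 - 3) × (3.5 - 4)/(2 - 4) × (3.5 - 5)/(2 - 5) = -0.062500
L_1(3.5) = (3.5 - 2)/(3 - 2) × (3.5 - 4)/(3 - 4) × (3.5 - 5)/(3 - 5) = 0.562500
L_2(3.5) = (3.5 - 2)/(4 - 2) × (3.5 - 3)/(4 - 3) × (3.5 - 5)/(4 - 5) = 0.562500
L_3(3.5) = (3.5 - 2)/(5 - 2) × (3.5 - 3)/(5 - 3) × (3.5 - 4)/(5 - 4) = -0.062500

P(3.5) = 0×L_0(3.5) + 1×L_1(3.5) + 9×L_2(3.5) + 4×L_3(3.5)
P(3.5) = 5.375000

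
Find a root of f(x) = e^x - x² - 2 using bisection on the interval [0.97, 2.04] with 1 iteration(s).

f(x) = e^x - x² - 2
Initial interval: [0.97, 2.04]

Iteration 1:
  c_1 = (0.970000 + 2.040000)/2 = 1.505000
  f(c_1) = f(1.505000) = 0.239129
  f(a) × f(c) < 0, new interval: [0.970000, 1.505000]

After 1 iteration(s), the approximation is c_1 = 1.505000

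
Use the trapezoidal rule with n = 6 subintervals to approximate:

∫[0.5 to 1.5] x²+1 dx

f(x) = x²+1
a = 0.5, b = 1.5, n = 6
h = (b - a)/n = 0.166667

Trapezoidal rule: (h/2)[f(x₀) + 2f(x₁) + 2f(x₂) + ... + f(xₙ)]

x_0 = 0.5000, f(x_0) = 1.250000, coefficient = 1
x_1 = 0.6667, f(x_1) = 1.444444, coefficient = 2
x_2 = 0.8333, f(x_2) = 1.694444, coefficient = 2
x_3 = 1.0000, f(x_3) = 2.000000, coefficient = 2
x_4 = 1.1667, f(x_4) = 2.361111, coefficient = 2
x_5 = 1.3333, f(x_5) = 2.777778, coefficient = 2
x_6 = 1.5000, f(x_6) = 3.250000, coefficient = 1

I ≈ (0.166667/2) × 25.055556 = 2.087963
Exact value: 2.083333
Error: 0.004630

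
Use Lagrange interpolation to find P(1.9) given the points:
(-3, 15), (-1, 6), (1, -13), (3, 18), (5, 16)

Lagrange interpolation formula:
P(x) = Σ yᵢ × Lᵢ(x)
where Lᵢ(x) = Π_{j≠i} (x - xⱼ)/(xᵢ - xⱼ)

L_0(1.9) = (1.9 - (-1))/(-3 - (-1)) × (1.9 - 1)/(-3 - 1) × (1.9 - 3)/(-3 - 3) × (1.9 - 5)/(-3 - 5) = 0.023177
L_1(1.9) = (1.9 - (-3))/(-1 - (-3)) × (1.9 - 1)/(-1 - 1) × (1.9 - 3)/(-1 - 3) × (1.9 - 5)/(-1 - 5) = -0.156647
L_2(1.9) = (1.9 - (-3))/(1 - (-3)) × (1.9 - (-1))/(1 - (-1)) × (1.9 - 3)/(1 - 3) × (1.9 - 5)/(1 - 5) = 0.757127
L_3(1.9) = (1.9 - (-3))/(3 - (-3)) × (1.9 - (-1))/(3 - (-1)) × (1.9 - 1)/(3 - 1) × (1.9 - 5)/(3 - 5) = 0.412978
L_4(1.9) = (1.9 - (-3))/(5 - (-3)) × (1.9 - (-1))/(5 - (-1)) × (1.9 - 1)/(5 - 1) × (1.9 - 3)/(5 - 3) = -0.036635

P(1.9) = 15×L_0(1.9) + 6×L_1(1.9) + (-13)×L_2(1.9) + 18×L_3(1.9) + 16×L_4(1.9)
P(1.9) = -3.587423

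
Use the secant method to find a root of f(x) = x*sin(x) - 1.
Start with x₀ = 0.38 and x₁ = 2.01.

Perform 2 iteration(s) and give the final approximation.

f(x) = x*sin(x) - 1
x₀ = 0.38, x₁ = 2.01

Secant formula: x_{n+1} = x_n - f(x_n)(x_n - x_{n-1})/(f(x_n) - f(x_{n-1}))

Iteration 1:
  f(0.380000) = -0.859050
  f(2.010000) = 0.819232
  x_2 = 2.010000 - 0.819232×(2.010000 - 0.380000)/(0.819232 - (-0.859050))
       = 1.214336
Iteration 2:
  f(2.010000) = 0.819232
  f(1.214336) = 0.138001
  x_3 = 1.214336 - 0.138001×(1.214336 - 2.010000)/(0.138001 - 0.819232)
       = 1.053154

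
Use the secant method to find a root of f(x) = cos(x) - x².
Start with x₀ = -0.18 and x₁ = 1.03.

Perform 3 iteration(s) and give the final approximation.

f(x) = cos(x) - x²
x₀ = -0.18, x₁ = 1.03

Secant formula: x_{n+1} = x_n - f(x_n)(x_n - x_{n-1})/(f(x_n) - f(x_{n-1}))

Iteration 1:
  f(-0.180000) = 0.951444
  f(1.030000) = -0.546081
  x_2 = 1.030000 - (-0.546081)×(1.030000 - (-0.180000))/(-0.546081 - 0.951444)
       = 0.588766
Iteration 2:
  f(1.030000) = -0.546081
  f(0.588766) = 0.484980
  x_3 = 0.588766 - 0.484980×(0.588766 - 1.030000)/(0.484980 - (-0.546081))
       = 0.796309
Iteration 3:
  f(0.588766) = 0.484980
  f(0.796309) = 0.065241
  x_4 = 0.796309 - 0.065241×(0.796309 - 0.588766)/(0.065241 - 0.484980)
       = 0.828568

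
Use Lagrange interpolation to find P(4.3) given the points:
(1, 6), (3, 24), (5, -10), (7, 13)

Lagrange interpolation formula:
P(x) = Σ yᵢ × Lᵢ(x)
where Lᵢ(x) = Π_{j≠i} (x - xⱼ)/(xᵢ - xⱼ)

L_0(4.3) = (4.3 - 3)/(1 - 3) × (4.3 - 5)/(1 - 5) × (4.3 - 7)/(1 - 7) = -0.051188
L_1(4.3) = (4.3 - 1)/(3 - 1) × (4.3 - 5)/(3 - 5) × (4.3 - 7)/(3 - 7) = 0.389813
L_2(4.3) = (4.3 - 1)/(5 - 1) × (4.3 - 3)/(5 - 3) × (4.3 - 7)/(5 - 7) = 0.723937
L_3(4.3) = (4.3 - 1)/(7 - 1) × (4.3 - 3)/(7 - 3) × (4.3 - 5)/(7 - 5) = -0.062563

P(4.3) = 6×L_0(4.3) + 24×L_1(4.3) + (-10)×L_2(4.3) + 13×L_3(4.3)
P(4.3) = 0.995688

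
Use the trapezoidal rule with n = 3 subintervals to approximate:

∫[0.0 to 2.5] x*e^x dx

f(x) = x*e^x
a = 0.0, b = 2.5, n = 3
h = (b - a)/n = 0.833333

Trapezoidal rule: (h/2)[f(x₀) + 2f(x₁) + 2f(x₂) + ... + f(xₙ)]

x_0 = 0.0000, f(x_0) = 0.000000, coefficient = 1
x_1 = 0.8333, f(x_1) = 1.917480, coefficient = 2
x_2 = 1.6667, f(x_2) = 8.824150, coefficient = 2
x_3 = 2.5000, f(x_3) = 30.456235, coefficient = 1

I ≈ (0.833333/2) × 51.939495 = 21.641456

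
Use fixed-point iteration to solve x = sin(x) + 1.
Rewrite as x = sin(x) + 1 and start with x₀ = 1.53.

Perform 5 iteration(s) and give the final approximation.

Equation: x = sin(x) + 1
Fixed-point form: x = sin(x) + 1
x₀ = 1.53

x_1 = g(1.530000) = 1.999168
x_2 = g(1.999168) = 1.909643
x_3 = g(1.909643) = 1.943139
x_4 = g(1.943139) = 1.931478
x_5 = g(1.931478) = 1.935657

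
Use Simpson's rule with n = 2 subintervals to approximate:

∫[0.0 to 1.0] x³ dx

f(x) = x³
a = 0.0, b = 1.0, n = 2
h = (b - a)/n = 0.500000

Simpson's rule: (h/3)[f(x₀) + 4f(x₁) + 2f(x₂) + ... + f(xₙ)]

x_0 = 0.0000, f(x_0) = 0.000000, coefficient = 1
x_1 = 0.5000, f(x_1) = 0.125000, coefficient = 4
x_2 = 1.0000, f(x_2) = 1.000000, coefficient = 1

I ≈ (0.500000/3) × 1.500000 = 0.250000
Exact value: 0.250000
Error: 0.000000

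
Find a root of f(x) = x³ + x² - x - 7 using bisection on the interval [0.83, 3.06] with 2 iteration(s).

f(x) = x³ + x² - x - 7
Initial interval: [0.83, 3.06]

Iteration 1:
  c_1 = (0.830000 + 3.060000)/2 = 1.945000
  f(c_1) = f(1.945000) = 2.196009
  f(a) × f(c) < 0, new interval: [0.830000, 1.945000]
Iteration 2:
  c_2 = (0.830000 + 1.945000)/2 = 1.387500
  f(c_2) = f(1.387500) = -3.791189
  f(a) × f(c) ≥ 0, new interval: [1.387500, 1.945000]

After 2 iteration(s), the approximation is c_2 = 1.387500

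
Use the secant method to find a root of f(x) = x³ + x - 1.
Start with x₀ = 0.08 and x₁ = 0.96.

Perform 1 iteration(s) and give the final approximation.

f(x) = x³ + x - 1
x₀ = 0.08, x₁ = 0.96

Secant formula: x_{n+1} = x_n - f(x_n)(x_n - x_{n-1})/(f(x_n) - f(x_{n-1}))

Iteration 1:
  f(0.080000) = -0.919488
  f(0.960000) = 0.844736
  x_2 = 0.960000 - 0.844736×(0.960000 - 0.080000)/(0.844736 - (-0.919488))
       = 0.538643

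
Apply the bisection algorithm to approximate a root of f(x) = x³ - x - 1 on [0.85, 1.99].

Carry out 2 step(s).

f(x) = x³ - x - 1
Initial interval: [0.85, 1.99]

Iteration 1:
  c_1 = (0.850000 + 1.990000)/2 = 1.420000
  f(c_1) = f(1.420000) = 0.443288
  f(a) × f(c) < 0, new interval: [0.850000, 1.420000]
Iteration 2:
  c_2 = (0.850000 + 1.420000)/2 = 1.135000
  f(c_2) = f(1.135000) = -0.672865
  f(a) × f(c) ≥ 0, new interval: [1.135000, 1.420000]

After 2 iteration(s), the approximation is c_2 = 1.135000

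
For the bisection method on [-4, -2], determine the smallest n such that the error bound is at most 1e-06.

We need (b-a)/2^n ≤ 1e-06
(-2 - (-4))/2^n ≤ 1e-06
2/2^n ≤ 1e-06
2^n ≥ 2000000
n ≥ log₂(2000000) = 20.93
n ≥ 21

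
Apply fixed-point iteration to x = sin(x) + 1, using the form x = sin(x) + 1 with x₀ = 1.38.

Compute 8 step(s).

Equation: x = sin(x) + 1
Fixed-point form: x = sin(x) + 1
x₀ = 1.38

x_1 = g(1.380000) = 1.981854
x_2 = g(1.981854) = 1.916699
x_3 = g(1.916699) = 1.940770
x_4 = g(1.940770) = 1.932337
x_5 = g(1.932337) = 1.935353
x_6 = g(1.935353) = 1.934282
x_7 = g(1.934282) = 1.934663
x_8 = g(1.934663) = 1.934528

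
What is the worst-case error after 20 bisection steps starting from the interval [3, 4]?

Bisection error bound: |error| ≤ (b-a)/2^n
|error| ≤ (4 - 3)/2^20 = 1/2^20
|error| ≤ 0.0000009537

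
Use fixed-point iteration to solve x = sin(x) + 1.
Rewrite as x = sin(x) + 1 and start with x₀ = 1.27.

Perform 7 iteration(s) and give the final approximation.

Equation: x = sin(x) + 1
Fixed-point form: x = sin(x) + 1
x₀ = 1.27

x_1 = g(1.270000) = 1.955101
x_2 = g(1.955101) = 1.927059
x_3 = g(1.927059) = 1.937207
x_4 = g(1.937207) = 1.933619
x_5 = g(1.933619) = 1.934899
x_6 = g(1.934899) = 1.934444
x_7 = g(1.934444) = 1.934606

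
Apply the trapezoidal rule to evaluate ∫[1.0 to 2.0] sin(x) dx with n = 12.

f(x) = sin(x)
a = 1.0, b = 2.0, n = 12
h = (b - a)/n = 0.083333

Trapezoidal rule: (h/2)[f(x₀) + 2f(x₁) + 2f(x₂) + ... + f(xₙ)]

x_0 = 1.0000, f(x_0) = 0.841471, coefficient = 1
x_1 = 1.0833, f(x_1) = 0.883524, coefficient = 2
x_2 = 1.1667, f(x_2) = 0.919445, coefficient = 2
x_3 = 1.2500, f(x_3) = 0.948985, coefficient = 2
x_4 = 1.3333, f(x_4) = 0.971938, coefficient = 2
x_5 = 1.4167, f(x_5) = 0.988146, coefficient = 2
x_6 = 1.5000, f(x_6) = 0.997495, coefficient = 2
x_7 = 1.5833, f(x_7) = 0.999921, coefficient = 2
x_8 = 1.6667, f(x_8) = 0.995408, coefficient = 2
x_9 = 1.7500, f(x_9) = 0.983986, coefficient = 2
x_10 = 1.8333, f(x_10) = 0.965735, coefficient = 2
x_11 = 1.9167, f(x_11) = 0.940781, coefficient = 2
x_12 = 2.0000, f(x_12) = 0.909297, coefficient = 1

I ≈ (0.083333/2) × 22.941494 = 0.955896
Exact value: 0.956449
Error: 0.000554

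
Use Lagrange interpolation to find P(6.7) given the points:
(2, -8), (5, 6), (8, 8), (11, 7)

Lagrange interpolation formula:
P(x) = Σ yᵢ × Lᵢ(x)
where Lᵢ(x) = Π_{j≠i} (x - xⱼ)/(xᵢ - xⱼ)

L_0(6.7) = (6.7 - 5)/(2 - 5) × (6.7 - 8)/(2 - 8) × (6.7 - 11)/(2 - 11) = -0.058660
L_1(6.7) = (6.7 - 2)/(5 - 2) × (6.7 - 8)/(5 - 8) × (6.7 - 11)/(5 - 11) = 0.486537
L_2(6.7) = (6.7 - 2)/(8 - 2) × (6.7 - 5)/(8 - 5) × (6.7 - 11)/(8 - 11) = 0.636241
L_3(6.7) = (6.7 - 2)/(11 - 2) × (6.7 - 5)/(11 - 5) × (6.7 - 8)/(11 - 8) = -0.064117

P(6.7) = (-8)×L_0(6.7) + 6×L_1(6.7) + 8×L_2(6.7) + 7×L_3(6.7)
P(6.7) = 8.029611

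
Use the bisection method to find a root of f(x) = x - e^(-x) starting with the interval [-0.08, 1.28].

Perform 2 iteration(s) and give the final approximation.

f(x) = x - e^(-x)
Initial interval: [-0.08, 1.28]

Iteration 1:
  c_1 = (-0.080000 + 1.280000)/2 = 0.600000
  f(c_1) = f(0.600000) = 0.051188
  f(a) × f(c) < 0, new interval: [-0.080000, 0.600000]
Iteration 2:
  c_2 = (-0.080000 + 0.600000)/2 = 0.260000
  f(c_2) = f(0.260000) = -0.511052
  f(a) × f(c) ≥ 0, new interval: [0.260000, 0.600000]

After 2 iteration(s), the approximation is c_2 = 0.260000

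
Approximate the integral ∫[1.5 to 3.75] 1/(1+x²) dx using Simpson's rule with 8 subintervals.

f(x) = 1/(1+x²)
a = 1.5, b = 3.75, n = 8
h = (b - a)/n = 0.281250

Simpson's rule: (h/3)[f(x₀) + 4f(x₁) + 2f(x₂) + ... + f(xₙ)]

x_0 = 1.5000, f(x_0) = 0.307692, coefficient = 1
x_1 = 1.7812, f(x_1) = 0.239644, coefficient = 4
x_2 = 2.0625, f(x_2) = 0.190335, coefficient = 2
x_3 = 2.3438, f(x_3) = 0.154008, coefficient = 4
x_4 = 2.6250, f(x_4) = 0.126733, coefficient = 2
x_5 = 2.9062, f(x_5) = 0.105862, coefficient = 4
x_6 = 3.1875, f(x_6) = 0.089604, coefficient = 2
x_7 = 3.4688, f(x_7) = 0.076733, coefficient = 4
x_8 = 3.7500, f(x_8) = 0.066390, coefficient = 1

I ≈ (0.281250/3) × 3.492414 = 0.327414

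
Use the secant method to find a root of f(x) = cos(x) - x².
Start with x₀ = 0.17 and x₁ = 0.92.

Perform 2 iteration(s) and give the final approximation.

f(x) = cos(x) - x²
x₀ = 0.17, x₁ = 0.92

Secant formula: x_{n+1} = x_n - f(x_n)(x_n - x_{n-1})/(f(x_n) - f(x_{n-1}))

Iteration 1:
  f(0.170000) = 0.956685
  f(0.920000) = -0.240580
  x_2 = 0.920000 - (-0.240580)×(0.920000 - 0.170000)/(-0.240580 - 0.956685)
       = 0.769294
Iteration 2:
  f(0.920000) = -0.240580
  f(0.769294) = 0.126589
  x_3 = 0.769294 - 0.126589×(0.769294 - 0.920000)/(0.126589 - (-0.240580))
       = 0.821253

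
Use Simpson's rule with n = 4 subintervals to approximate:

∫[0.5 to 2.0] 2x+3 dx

f(x) = 2x+3
a = 0.5, b = 2.0, n = 4
h = (b - a)/n = 0.375000

Simpson's rule: (h/3)[f(x₀) + 4f(x₁) + 2f(x₂) + ... + f(xₙ)]

x_0 = 0.5000, f(x_0) = 4.000000, coefficient = 1
x_1 = 0.8750, f(x_1) = 4.750000, coefficient = 4
x_2 = 1.2500, f(x_2) = 5.500000, coefficient = 2
x_3 = 1.6250, f(x_3) = 6.250000, coefficient = 4
x_4 = 2.0000, f(x_4) = 7.000000, coefficient = 1

I ≈ (0.375000/3) × 66.000000 = 8.250000
Exact value: 8.250000
Error: 0.000000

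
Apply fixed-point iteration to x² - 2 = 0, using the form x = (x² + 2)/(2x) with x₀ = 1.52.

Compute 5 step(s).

Equation: x² - 2 = 0
Fixed-point form: x = (x² + 2)/(2x)
x₀ = 1.52

x_1 = g(1.520000) = 1.417895
x_2 = g(1.417895) = 1.414218
x_3 = g(1.414218) = 1.414214
x_4 = g(1.414214) = 1.414214
x_5 = g(1.414214) = 1.414214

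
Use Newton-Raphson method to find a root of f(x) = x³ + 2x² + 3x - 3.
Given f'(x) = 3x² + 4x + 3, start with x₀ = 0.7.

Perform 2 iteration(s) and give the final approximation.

f(x) = x³ + 2x² + 3x - 3
f'(x) = 3x² + 4x + 3
x₀ = 0.7

Newton-Raphson formula: x_{n+1} = x_n - f(x_n)/f'(x_n)

Iteration 1:
  f(0.700000) = 0.423000
  f'(0.700000) = 7.270000
  x_1 = 0.700000 - 0.423000/7.270000 = 0.641816
Iteration 2:
  f(0.641816) = 0.013683
  f'(0.641816) = 6.803045
  x_2 = 0.641816 - 0.013683/6.803045 = 0.639804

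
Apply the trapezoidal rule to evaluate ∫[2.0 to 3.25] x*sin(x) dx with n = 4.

f(x) = x*sin(x)
a = 2.0, b = 3.25, n = 4
h = (b - a)/n = 0.312500

Trapezoidal rule: (h/2)[f(x₀) + 2f(x₁) + 2f(x₂) + ... + f(xₙ)]

x_0 = 2.0000, f(x_0) = 1.818595, coefficient = 1
x_1 = 2.3125, f(x_1) = 1.705050, coefficient = 2
x_2 = 2.6250, f(x_2) = 1.296541, coefficient = 2
x_3 = 2.9375, f(x_3) = 0.595369, coefficient = 2
x_4 = 3.2500, f(x_4) = -0.351634, coefficient = 1

I ≈ (0.312500/2) × 8.660879 = 1.353262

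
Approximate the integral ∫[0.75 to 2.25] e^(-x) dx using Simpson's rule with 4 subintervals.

f(x) = e^(-x)
a = 0.75, b = 2.25, n = 4
h = (b - a)/n = 0.375000

Simpson's rule: (h/3)[f(x₀) + 4f(x₁) + 2f(x₂) + ... + f(xₙ)]

x_0 = 0.7500, f(x_0) = 0.472367, coefficient = 1
x_1 = 1.1250, f(x_1) = 0.324652, coefficient = 4
x_2 = 1.5000, f(x_2) = 0.223130, coefficient = 2
x_3 = 1.8750, f(x_3) = 0.153355, coefficient = 4
x_4 = 2.2500, f(x_4) = 0.105399, coefficient = 1

I ≈ (0.375000/3) × 2.936056 = 0.367007
Exact value: 0.366967
Error: 0.000040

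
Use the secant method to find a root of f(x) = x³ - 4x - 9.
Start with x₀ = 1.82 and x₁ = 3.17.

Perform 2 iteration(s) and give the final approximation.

f(x) = x³ - 4x - 9
x₀ = 1.82, x₁ = 3.17

Secant formula: x_{n+1} = x_n - f(x_n)(x_n - x_{n-1})/(f(x_n) - f(x_{n-1}))

Iteration 1:
  f(1.820000) = -10.251432
  f(3.170000) = 10.175013
  x_2 = 3.170000 - 10.175013×(3.170000 - 1.820000)/(10.175013 - (-10.251432))
       = 2.497525
Iteration 2:
  f(3.170000) = 10.175013
  f(2.497525) = -3.411456
  x_3 = 2.497525 - (-3.411456)×(2.497525 - 3.170000)/(-3.411456 - 10.175013)
       = 2.666378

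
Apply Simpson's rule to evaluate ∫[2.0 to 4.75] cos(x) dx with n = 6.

f(x) = cos(x)
a = 2.0, b = 4.75, n = 6
h = (b - a)/n = 0.458333

Simpson's rule: (h/3)[f(x₀) + 4f(x₁) + 2f(x₂) + ... + f(xₙ)]

x_0 = 2.0000, f(x_0) = -0.416147, coefficient = 1
x_1 = 2.4583, f(x_1) = -0.775519, coefficient = 4
x_2 = 2.9167, f(x_2) = -0.974811, coefficient = 2
x_3 = 3.3750, f(x_3) = -0.972884, coefficient = 4
x_4 = 3.8333, f(x_4) = -0.770137, coefficient = 2
x_5 = 4.2917, f(x_5) = -0.408420, coefficient = 4
x_6 = 4.7500, f(x_6) = 0.037602, coefficient = 1

I ≈ (0.458333/3) × -12.495732 = -1.909070
Exact value: -1.908590
Error: 0.000480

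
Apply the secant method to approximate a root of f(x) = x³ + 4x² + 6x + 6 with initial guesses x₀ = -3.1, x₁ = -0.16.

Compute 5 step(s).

f(x) = x³ + 4x² + 6x + 6
x₀ = -3.1, x₁ = -0.16

Secant formula: x_{n+1} = x_n - f(x_n)(x_n - x_{n-1})/(f(x_n) - f(x_{n-1}))

Iteration 1:
  f(-3.100000) = -3.951000
  f(-0.160000) = 5.138304
  x_2 = -0.160000 - 5.138304×(-0.160000 - (-3.100000))/(5.138304 - (-3.951000))
       = -1.822021
Iteration 2:
  f(-0.160000) = 5.138304
  f(-1.822021) = 2.298243
  x_3 = -1.822021 - 2.298243×(-1.822021 - (-0.160000))/(2.298243 - 5.138304)
       = -3.166966
Iteration 3:
  f(-1.822021) = 2.298243
  f(-3.166966) = -4.646742
  x_4 = -3.166966 - (-4.646742)×(-3.166966 - (-1.822021))/(-4.646742 - 2.298243)
       = -2.267092
Iteration 4:
  f(-3.166966) = -4.646742
  f(-2.267092) = 1.304086
  x_5 = -2.267092 - 1.304086×(-2.267092 - (-3.166966))/(1.304086 - (-4.646742))
       = -2.464294
Iteration 5:
  f(-2.267092) = 1.304086
  f(-2.464294) = 0.540188
  x_6 = -2.464294 - 0.540188×(-2.464294 - (-2.267092))/(0.540188 - 1.304086)
       = -2.603744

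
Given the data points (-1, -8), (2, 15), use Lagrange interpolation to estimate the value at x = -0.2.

Lagrange interpolation formula:
P(x) = Σ yᵢ × Lᵢ(x)
where Lᵢ(x) = Π_{j≠i} (x - xⱼ)/(xᵢ - xⱼ)

L_0(-0.2) = (-0.2 - 2)/(-1 - 2) = 0.733333
L_1(-0.2) = (-0.2 - (-1))/(2 - (-1)) = 0.266667

P(-0.2) = (-8)×L_0(-0.2) + 15×L_1(-0.2)
P(-0.2) = -1.866667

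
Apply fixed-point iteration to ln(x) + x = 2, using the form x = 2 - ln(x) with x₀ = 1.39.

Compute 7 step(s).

Equation: ln(x) + x = 2
Fixed-point form: x = 2 - ln(x)
x₀ = 1.39

x_1 = g(1.390000) = 1.670696
x_2 = g(1.670696) = 1.486760
x_3 = g(1.486760) = 1.603401
x_4 = g(1.603401) = 1.527873
x_5 = g(1.527873) = 1.576123
x_6 = g(1.576123) = 1.545032
x_7 = g(1.545032) = 1.564956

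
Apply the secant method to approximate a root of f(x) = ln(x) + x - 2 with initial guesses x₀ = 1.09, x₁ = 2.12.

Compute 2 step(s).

f(x) = ln(x) + x - 2
x₀ = 1.09, x₁ = 2.12

Secant formula: x_{n+1} = x_n - f(x_n)(x_n - x_{n-1})/(f(x_n) - f(x_{n-1}))

Iteration 1:
  f(1.090000) = -0.823822
  f(2.120000) = 0.871416
  x_2 = 2.120000 - 0.871416×(2.120000 - 1.090000)/(0.871416 - (-0.823822))
       = 1.590541
Iteration 2:
  f(2.120000) = 0.871416
  f(1.590541) = 0.054616
  x_3 = 1.590541 - 0.054616×(1.590541 - 2.120000)/(0.054616 - 0.871416)
       = 1.555139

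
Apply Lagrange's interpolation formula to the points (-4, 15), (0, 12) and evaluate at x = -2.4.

Lagrange interpolation formula:
P(x) = Σ yᵢ × Lᵢ(x)
where Lᵢ(x) = Π_{j≠i} (x - xⱼ)/(xᵢ - xⱼ)

L_0(-2.4) = (-2.4 - 0)/(-4 - 0) = 0.600000
L_1(-2.4) = (-2.4 - (-4))/(0 - (-4)) = 0.400000

P(-2.4) = 15×L_0(-2.4) + 12×L_1(-2.4)
P(-2.4) = 13.800000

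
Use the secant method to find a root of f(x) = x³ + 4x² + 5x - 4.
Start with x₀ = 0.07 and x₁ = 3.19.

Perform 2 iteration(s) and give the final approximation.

f(x) = x³ + 4x² + 5x - 4
x₀ = 0.07, x₁ = 3.19

Secant formula: x_{n+1} = x_n - f(x_n)(x_n - x_{n-1})/(f(x_n) - f(x_{n-1}))

Iteration 1:
  f(0.070000) = -3.630057
  f(3.190000) = 85.116159
  x_2 = 3.190000 - 85.116159×(3.190000 - 0.070000)/(85.116159 - (-3.630057))
       = 0.197620
Iteration 2:
  f(3.190000) = 85.116159
  f(0.197620) = -2.847969
  x_3 = 0.197620 - (-2.847969)×(0.197620 - 3.190000)/(-2.847969 - 85.116159)
       = 0.294503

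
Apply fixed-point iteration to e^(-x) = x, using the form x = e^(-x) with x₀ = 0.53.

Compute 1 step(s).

Equation: e^(-x) = x
Fixed-point form: x = e^(-x)
x₀ = 0.53

x_1 = g(0.530000) = 0.588605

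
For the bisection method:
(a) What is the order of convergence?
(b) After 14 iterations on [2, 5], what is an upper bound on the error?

(a) Bisection has linear (order 1) convergence; the error is halved each step.

(b) Error bound = (b-a)/2^n = (5 - 2)/2^{14}
    = 3/2^{14}

(a) 1 (linear); (b) error ≤ 1.83e-04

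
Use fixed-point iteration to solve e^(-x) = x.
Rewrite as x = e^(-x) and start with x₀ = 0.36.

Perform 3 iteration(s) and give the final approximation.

Equation: e^(-x) = x
Fixed-point form: x = e^(-x)
x₀ = 0.36

x_1 = g(0.360000) = 0.697676
x_2 = g(0.697676) = 0.497741
x_3 = g(0.497741) = 0.607903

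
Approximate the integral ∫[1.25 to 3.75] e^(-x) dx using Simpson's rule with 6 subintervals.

f(x) = e^(-x)
a = 1.25, b = 3.75, n = 6
h = (b - a)/n = 0.416667

Simpson's rule: (h/3)[f(x₀) + 4f(x₁) + 2f(x₂) + ... + f(xₙ)]

x_0 = 1.2500, f(x_0) = 0.286505, coefficient = 1
x_1 = 1.6667, f(x_1) = 0.188876, coefficient = 4
x_2 = 2.0833, f(x_2) = 0.124514, coefficient = 2
x_3 = 2.5000, f(x_3) = 0.082085, coefficient = 4
x_4 = 2.9167, f(x_4) = 0.054114, coefficient = 2
x_5 = 3.3333, f(x_5) = 0.035674, coefficient = 4
x_6 = 3.7500, f(x_6) = 0.023518, coefficient = 1

I ≈ (0.416667/3) × 1.893817 = 0.263030
Exact value: 0.262987
Error: 0.000043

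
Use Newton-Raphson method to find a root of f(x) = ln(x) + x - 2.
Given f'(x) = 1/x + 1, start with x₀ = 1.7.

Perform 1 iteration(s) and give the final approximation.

f(x) = ln(x) + x - 2
f'(x) = 1/x + 1
x₀ = 1.7

Newton-Raphson formula: x_{n+1} = x_n - f(x_n)/f'(x_n)

Iteration 1:
  f(1.700000) = 0.230628
  f'(1.700000) = 1.588235
  x_1 = 1.700000 - 0.230628/1.588235 = 1.554790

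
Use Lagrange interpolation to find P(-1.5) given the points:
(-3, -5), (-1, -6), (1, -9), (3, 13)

Lagrange interpolation formula:
P(x) = Σ yᵢ × Lᵢ(x)
where Lᵢ(x) = Π_{j≠i} (x - xⱼ)/(xᵢ - xⱼ)

L_0(-1.5) = (-1.5 - (-1))/(-3 - (-1)) × (-1.5 - 1)/(-3 - 1) × (-1.5 - 3)/(-3 - 3) = 0.117188
L_1(-1.5) = (-1.5 - (-3))/(-1 - (-3)) × (-1.5 - 1)/(-1 - 1) × (-1.5 - 3)/(-1 - 3) = 1.054688
L_2(-1.5) = (-1.5 - (-3))/(1 - (-3)) × (-1.5 - (-1))/(1 - (-1)) × (-1.5 - 3)/(1 - 3) = -0.210938
L_3(-1.5) = (-1.5 - (-3))/(3 - (-3)) × (-1.5 - (-1))/(3 - (-1)) × (-1.5 - 1)/(3 - 1) = 0.039062

P(-1.5) = (-5)×L_0(-1.5) + (-6)×L_1(-1.5) + (-9)×L_2(-1.5) + 13×L_3(-1.5)
P(-1.5) = -4.507812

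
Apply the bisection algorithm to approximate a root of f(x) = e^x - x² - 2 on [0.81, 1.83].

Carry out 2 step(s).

f(x) = e^x - x² - 2
Initial interval: [0.81, 1.83]

Iteration 1:
  c_1 = (0.810000 + 1.830000)/2 = 1.320000
  f(c_1) = f(1.320000) = 0.001021
  f(a) × f(c) < 0, new interval: [0.810000, 1.320000]
Iteration 2:
  c_2 = (0.810000 + 1.320000)/2 = 1.065000
  f(c_2) = f(1.065000) = -0.233386
  f(a) × f(c) ≥ 0, new interval: [1.065000, 1.320000]

After 2 iteration(s), the approximation is c_2 = 1.065000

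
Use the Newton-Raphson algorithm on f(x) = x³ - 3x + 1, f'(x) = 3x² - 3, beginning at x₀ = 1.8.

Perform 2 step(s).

f(x) = x³ - 3x + 1
f'(x) = 3x² - 3
x₀ = 1.8

Newton-Raphson formula: x_{n+1} = x_n - f(x_n)/f'(x_n)

Iteration 1:
  f(1.800000) = 1.432000
  f'(1.800000) = 6.720000
  x_1 = 1.800000 - 1.432000/6.720000 = 1.586905
Iteration 2:
  f(1.586905) = 0.235535
  f'(1.586905) = 4.554800
  x_2 = 1.586905 - 0.235535/4.554800 = 1.535193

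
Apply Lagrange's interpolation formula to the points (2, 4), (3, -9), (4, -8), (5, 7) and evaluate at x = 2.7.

Lagrange interpolation formula:
P(x) = Σ yᵢ × Lᵢ(x)
where Lᵢ(x) = Π_{j≠i} (x - xⱼ)/(xᵢ - xⱼ)

L_0(2.7) = (2.7 - 3)/(2 - 3) × (2.7 - 4)/(2 - 4) × (2.7 - 5)/(2 - 5) = 0.149500
L_1(2.7) = (2.7 - 2)/(3 - 2) × (2.7 - 4)/(3 - 4) × (2.7 - 5)/(3 - 5) = 1.046500
L_2(2.7) = (2.7 - 2)/(4 - 2) × (2.7 - 3)/(4 - 3) × (2.7 - 5)/(4 - 5) = -0.241500
L_3(2.7) = (2.7 - 2)/(5 - 2) × (2.7 - 3)/(5 - 3) × (2.7 - 4)/(5 - 4) = 0.045500

P(2.7) = 4×L_0(2.7) + (-9)×L_1(2.7) + (-8)×L_2(2.7) + 7×L_3(2.7)
P(2.7) = -6.570000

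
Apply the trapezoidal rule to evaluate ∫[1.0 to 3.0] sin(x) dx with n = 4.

f(x) = sin(x)
a = 1.0, b = 3.0, n = 4
h = (b - a)/n = 0.500000

Trapezoidal rule: (h/2)[f(x₀) + 2f(x₁) + 2f(x₂) + ... + f(xₙ)]

x_0 = 1.0000, f(x_0) = 0.841471, coefficient = 1
x_1 = 1.5000, f(x_1) = 0.997495, coefficient = 2
x_2 = 2.0000, f(x_2) = 0.909297, coefficient = 2
x_3 = 2.5000, f(x_3) = 0.598472, coefficient = 2
x_4 = 3.0000, f(x_4) = 0.141120, coefficient = 1

I ≈ (0.500000/2) × 5.993120 = 1.498280
Exact value: 1.530295
Error: 0.032015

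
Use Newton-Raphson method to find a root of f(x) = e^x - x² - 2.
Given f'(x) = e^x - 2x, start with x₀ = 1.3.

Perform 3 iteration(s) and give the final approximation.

f(x) = e^x - x² - 2
f'(x) = e^x - 2x
x₀ = 1.3

Newton-Raphson formula: x_{n+1} = x_n - f(x_n)/f'(x_n)

Iteration 1:
  f(1.300000) = -0.020703
  f'(1.300000) = 1.069297
  x_1 = 1.300000 - (-0.020703)/1.069297 = 1.319362
Iteration 2:
  f(1.319362) = 0.000317
  f'(1.319362) = 1.102309
  x_2 = 1.319362 - 0.000317/1.102309 = 1.319074
Iteration 3:
  f(1.319074) = 0.000000
  f'(1.319074) = 1.101808
  x_3 = 1.319074 - 0.000000/1.101808 = 1.319074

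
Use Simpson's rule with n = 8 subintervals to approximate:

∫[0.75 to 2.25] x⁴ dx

f(x) = x⁴
a = 0.75, b = 2.25, n = 8
h = (b - a)/n = 0.187500

Simpson's rule: (h/3)[f(x₀) + 4f(x₁) + 2f(x₂) + ... + f(xₙ)]

x_0 = 0.7500, f(x_0) = 0.316406, coefficient = 1
x_1 = 0.9375, f(x_1) = 0.772476, coefficient = 4
x_2 = 1.1250, f(x_2) = 1.601807, coefficient = 2
x_3 = 1.3125, f(x_3) = 2.967545, coefficient = 4
x_4 = 1.5000, f(x_4) = 5.062500, coefficient = 2
x_5 = 1.6875, f(x_5) = 8.109146, coefficient = 4
x_6 = 1.8750, f(x_6) = 12.359619, coefficient = 2
x_7 = 2.0625, f(x_7) = 18.095718, coefficient = 4
x_8 = 2.2500, f(x_8) = 25.628906, coefficient = 1

I ≈ (0.187500/3) × 183.772705 = 11.485794
Exact value: 11.485547
Error: 0.000247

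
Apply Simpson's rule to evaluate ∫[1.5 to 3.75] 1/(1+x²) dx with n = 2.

f(x) = 1/(1+x²)
a = 1.5, b = 3.75, n = 2
h = (b - a)/n = 1.125000

Simpson's rule: (h/3)[f(x₀) + 4f(x₁) + 2f(x₂) + ... + f(xₙ)]

x_0 = 1.5000, f(x_0) = 0.307692, coefficient = 1
x_1 = 2.6250, f(x_1) = 0.126733, coefficient = 4
x_2 = 3.7500, f(x_2) = 0.066390, coefficient = 1

I ≈ (1.125000/3) × 0.881013 = 0.330380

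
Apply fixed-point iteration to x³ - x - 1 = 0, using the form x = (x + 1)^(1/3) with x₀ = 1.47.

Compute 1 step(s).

Equation: x³ - x - 1 = 0
Fixed-point form: x = (x + 1)^(1/3)
x₀ = 1.47

x_1 = g(1.470000) = 1.351758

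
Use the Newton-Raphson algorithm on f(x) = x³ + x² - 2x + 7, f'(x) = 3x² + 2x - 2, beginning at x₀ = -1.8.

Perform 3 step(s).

f(x) = x³ + x² - 2x + 7
f'(x) = 3x² + 2x - 2
x₀ = -1.8

Newton-Raphson formula: x_{n+1} = x_n - f(x_n)/f'(x_n)

Iteration 1:
  f(-1.800000) = 8.008000
  f'(-1.800000) = 4.120000
  x_1 = -1.800000 - 8.008000/4.120000 = -3.743689
Iteration 2:
  f(-3.743689) = -23.966003
  f'(-3.743689) = 32.558251
  x_2 = -3.743689 - (-23.966003)/32.558251 = -3.007593
Iteration 3:
  f(-3.007593) = -5.144732
  f'(-3.007593) = 19.121664
  x_3 = -3.007593 - (-5.144732)/19.121664 = -2.738541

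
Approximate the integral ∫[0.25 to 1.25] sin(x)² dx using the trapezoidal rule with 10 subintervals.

f(x) = sin(x)²
a = 0.25, b = 1.25, n = 10
h = (b - a)/n = 0.100000

Trapezoidal rule: (h/2)[f(x₀) + 2f(x₁) + 2f(x₂) + ... + f(xₙ)]

x_0 = 0.2500, f(x_0) = 0.061209, coefficient = 1
x_1 = 0.3500, f(x_1) = 0.117579, coefficient = 2
x_2 = 0.4500, f(x_2) = 0.189195, coefficient = 2
x_3 = 0.5500, f(x_3) = 0.273202, coefficient = 2
x_4 = 0.6500, f(x_4) = 0.366251, coefficient = 2
x_5 = 0.7500, f(x_5) = 0.464631, coefficient = 2
x_6 = 0.8500, f(x_6) = 0.564422, coefficient = 2
x_7 = 0.9500, f(x_7) = 0.661645, coefficient = 2
x_8 = 1.0500, f(x_8) = 0.752423, coefficient = 2
x_9 = 1.1500, f(x_9) = 0.833138, coefficient = 2
x_10 = 1.2500, f(x_10) = 0.900572, coefficient = 1

I ≈ (0.100000/2) × 9.406752 = 0.470338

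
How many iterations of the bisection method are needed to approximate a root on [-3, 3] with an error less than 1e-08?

We need (b-a)/2^n ≤ 1e-08
(3 - (-3))/2^n ≤ 1e-08
6/2^n ≤ 1e-08
2^n ≥ 600000000
n ≥ log₂(600000000) = 29.16
n ≥ 30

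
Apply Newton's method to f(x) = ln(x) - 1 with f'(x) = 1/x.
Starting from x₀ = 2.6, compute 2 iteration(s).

f(x) = ln(x) - 1
f'(x) = 1/x
x₀ = 2.6

Newton-Raphson formula: x_{n+1} = x_n - f(x_n)/f'(x_n)

Iteration 1:
  f(2.600000) = -0.044489
  f'(2.600000) = 0.384615
  x_1 = 2.600000 - (-0.044489)/0.384615 = 2.715670
Iteration 2:
  f(2.715670) = -0.000961
  f'(2.715670) = 0.368233
  x_2 = 2.715670 - (-0.000961)/0.368233 = 2.718281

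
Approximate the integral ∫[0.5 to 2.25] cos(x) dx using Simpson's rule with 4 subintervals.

f(x) = cos(x)
a = 0.5, b = 2.25, n = 4
h = (b - a)/n = 0.437500

Simpson's rule: (h/3)[f(x₀) + 4f(x₁) + 2f(x₂) + ... + f(xₙ)]

x_0 = 0.5000, f(x_0) = 0.877583, coefficient = 1
x_1 = 0.9375, f(x_1) = 0.591805, coefficient = 4
x_2 = 1.3750, f(x_2) = 0.194548, coefficient = 2
x_3 = 1.8125, f(x_3) = -0.239357, coefficient = 4
x_4 = 2.2500, f(x_4) = -0.628174, coefficient = 1

I ≈ (0.437500/3) × 2.048296 = 0.298710
Exact value: 0.298648
Error: 0.000062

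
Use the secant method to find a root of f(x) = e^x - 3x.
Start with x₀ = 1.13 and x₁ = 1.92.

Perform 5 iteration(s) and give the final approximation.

f(x) = e^x - 3x
x₀ = 1.13, x₁ = 1.92

Secant formula: x_{n+1} = x_n - f(x_n)(x_n - x_{n-1})/(f(x_n) - f(x_{n-1}))

Iteration 1:
  f(1.130000) = -0.294343
  f(1.920000) = 1.060958
  x_2 = 1.920000 - 1.060958×(1.920000 - 1.130000)/(1.060958 - (-0.294343))
       = 1.301572
Iteration 2:
  f(1.920000) = 1.060958
  f(1.301572) = -0.229647
  x_3 = 1.301572 - (-0.229647)×(1.301572 - 1.920000)/(-0.229647 - 1.060958)
       = 1.411613
Iteration 3:
  f(1.301572) = -0.229647
  f(1.411613) = -0.132271
  x_4 = 1.411613 - (-0.132271)×(1.411613 - 1.301572)/(-0.132271 - (-0.229647))
       = 1.561089
Iteration 4:
  f(1.411613) = -0.132271
  f(1.561089) = 0.080740
  x_5 = 1.561089 - 0.080740×(1.561089 - 1.411613)/(0.080740 - (-0.132271))
       = 1.504432
Iteration 5:
  f(1.561089) = 0.080740
  f(1.504432) = -0.011700
  x_6 = 1.504432 - (-0.011700)×(1.504432 - 1.561089)/(-0.011700 - 0.080740)
       = 1.511603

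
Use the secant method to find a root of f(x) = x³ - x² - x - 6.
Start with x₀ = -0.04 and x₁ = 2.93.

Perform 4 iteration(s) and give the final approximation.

f(x) = x³ - x² - x - 6
x₀ = -0.04, x₁ = 2.93

Secant formula: x_{n+1} = x_n - f(x_n)(x_n - x_{n-1})/(f(x_n) - f(x_{n-1}))

Iteration 1:
  f(-0.040000) = -5.961664
  f(2.930000) = 7.638857
  x_2 = 2.930000 - 7.638857×(2.930000 - (-0.040000))/(7.638857 - (-5.961664))
       = 1.261872
Iteration 2:
  f(2.930000) = 7.638857
  f(1.261872) = -6.844887
  x_3 = 1.261872 - (-6.844887)×(1.261872 - 2.930000)/(-6.844887 - 7.638857)
       = 2.050214
Iteration 3:
  f(1.261872) = -6.844887
  f(2.050214) = -3.635765
  x_4 = 2.050214 - (-3.635765)×(2.050214 - 1.261872)/(-3.635765 - (-6.844887))
       = 2.943364
Iteration 4:
  f(2.050214) = -3.635765
  f(2.943364) = 7.892760
  x_5 = 2.943364 - 7.892760×(2.943364 - 2.050214)/(7.892760 - (-3.635765))
       = 2.331888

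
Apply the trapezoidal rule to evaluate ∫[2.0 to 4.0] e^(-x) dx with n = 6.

f(x) = e^(-x)
a = 2.0, b = 4.0, n = 6
h = (b - a)/n = 0.333333

Trapezoidal rule: (h/2)[f(x₀) + 2f(x₁) + 2f(x₂) + ... + f(xₙ)]

x_0 = 2.0000, f(x_0) = 0.135335, coefficient = 1
x_1 = 2.3333, f(x_1) = 0.096972, coefficient = 2
x_2 = 2.6667, f(x_2) = 0.069483, coefficient = 2
x_3 = 3.0000, f(x_3) = 0.049787, coefficient = 2
x_4 = 3.3333, f(x_4) = 0.035674, coefficient = 2
x_5 = 3.6667, f(x_5) = 0.025562, coefficient = 2
x_6 = 4.0000, f(x_6) = 0.018316, coefficient = 1

I ≈ (0.333333/2) × 0.708607 = 0.118101
Exact value: 0.117020
Error: 0.001082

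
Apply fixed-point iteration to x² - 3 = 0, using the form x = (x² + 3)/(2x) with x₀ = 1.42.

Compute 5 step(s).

Equation: x² - 3 = 0
Fixed-point form: x = (x² + 3)/(2x)
x₀ = 1.42

x_1 = g(1.420000) = 1.766338
x_2 = g(1.766338) = 1.732384
x_3 = g(1.732384) = 1.732051
x_4 = g(1.732051) = 1.732051
x_5 = g(1.732051) = 1.732051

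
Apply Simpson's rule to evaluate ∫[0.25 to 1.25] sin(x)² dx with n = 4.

f(x) = sin(x)²
a = 0.25, b = 1.25, n = 4
h = (b - a)/n = 0.250000

Simpson's rule: (h/3)[f(x₀) + 4f(x₁) + 2f(x₂) + ... + f(xₙ)]

x_0 = 0.2500, f(x_0) = 0.061209, coefficient = 1
x_1 = 0.5000, f(x_1) = 0.229849, coefficient = 4
x_2 = 0.7500, f(x_2) = 0.464631, coefficient = 2
x_3 = 1.0000, f(x_3) = 0.708073, coefficient = 4
x_4 = 1.2500, f(x_4) = 0.900572, coefficient = 1

I ≈ (0.250000/3) × 5.642732 = 0.470228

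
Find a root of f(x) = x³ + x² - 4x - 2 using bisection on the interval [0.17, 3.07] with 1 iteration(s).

f(x) = x³ + x² - 4x - 2
Initial interval: [0.17, 3.07]

Iteration 1:
  c_1 = (0.170000 + 3.070000)/2 = 1.620000
  f(c_1) = f(1.620000) = -1.604072
  f(a) × f(c) ≥ 0, new interval: [1.620000, 3.070000]

After 1 iteration(s), the approximation is c_1 = 1.620000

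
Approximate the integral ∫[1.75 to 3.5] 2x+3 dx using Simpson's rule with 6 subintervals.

f(x) = 2x+3
a = 1.75, b = 3.5, n = 6
h = (b - a)/n = 0.291667

Simpson's rule: (h/3)[f(x₀) + 4f(x₁) + 2f(x₂) + ... + f(xₙ)]

x_0 = 1.7500, f(x_0) = 6.500000, coefficient = 1
x_1 = 2.0417, f(x_1) = 7.083333, coefficient = 4
x_2 = 2.3333, f(x_2) = 7.666667, coefficient = 2
x_3 = 2.6250, f(x_3) = 8.250000, coefficient = 4
x_4 = 2.9167, f(x_4) = 8.833333, coefficient = 2
x_5 = 3.2083, f(x_5) = 9.416667, coefficient = 4
x_6 = 3.5000, f(x_6) = 10.000000, coefficient = 1

I ≈ (0.291667/3) × 148.500000 = 14.437500
Exact value: 14.437500
Error: 0.000000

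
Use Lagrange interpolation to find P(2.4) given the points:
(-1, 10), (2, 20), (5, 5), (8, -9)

Lagrange interpolation formula:
P(x) = Σ yᵢ × Lᵢ(x)
where Lᵢ(x) = Π_{j≠i} (x - xⱼ)/(xᵢ - xⱼ)

L_0(2.4) = (2.4 - 2)/(-1 - 2) × (2.4 - 5)/(-1 - 5) × (2.4 - 8)/(-1 - 8) = -0.035951
L_1(2.4) = (2.4 - (-1))/(2 - (-1)) × (2.4 - 5)/(2 - 5) × (2.4 - 8)/(2 - 8) = 0.916741
L_2(2.4) = (2.4 - (-1))/(5 - (-1)) × (2.4 - 2)/(5 - 2) × (2.4 - 8)/(5 - 8) = 0.141037
L_3(2.4) = (2.4 - (-1))/(8 - (-1)) × (2.4 - 2)/(8 - 2) × (2.4 - 5)/(8 - 5) = -0.021827

P(2.4) = 10×L_0(2.4) + 20×L_1(2.4) + 5×L_2(2.4) + (-9)×L_3(2.4)
P(2.4) = 18.876938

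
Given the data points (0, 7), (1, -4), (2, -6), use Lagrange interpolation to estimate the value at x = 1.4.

Lagrange interpolation formula:
P(x) = Σ yᵢ × Lᵢ(x)
where Lᵢ(x) = Π_{j≠i} (x - xⱼ)/(xᵢ - xⱼ)

L_0(1.4) = (1.4 - 1)/(0 - 1) × (1.4 - 2)/(0 - 2) = -0.120000
L_1(1.4) = (1.4 - 0)/(1 - 0) × (1.4 - 2)/(1 - 2) = 0.840000
L_2(1.4) = (1.4 - 0)/(2 - 0) × (1.4 - 1)/(2 - 1) = 0.280000

P(1.4) = 7×L_0(1.4) + (-4)×L_1(1.4) + (-6)×L_2(1.4)
P(1.4) = -5.880000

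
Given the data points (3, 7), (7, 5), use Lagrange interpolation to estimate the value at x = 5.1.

Lagrange interpolation formula:
P(x) = Σ yᵢ × Lᵢ(x)
where Lᵢ(x) = Π_{j≠i} (x - xⱼ)/(xᵢ - xⱼ)

L_0(5.1) = (5.1 - 7)/(3 - 7) = 0.475000
L_1(5.1) = (5.1 - 3)/(7 - 3) = 0.525000

P(5.1) = 7×L_0(5.1) + 5×L_1(5.1)
P(5.1) = 5.950000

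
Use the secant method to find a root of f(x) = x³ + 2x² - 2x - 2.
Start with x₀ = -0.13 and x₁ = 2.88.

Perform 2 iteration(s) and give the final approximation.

f(x) = x³ + 2x² - 2x - 2
x₀ = -0.13, x₁ = 2.88

Secant formula: x_{n+1} = x_n - f(x_n)(x_n - x_{n-1})/(f(x_n) - f(x_{n-1}))

Iteration 1:
  f(-0.130000) = -1.708397
  f(2.880000) = 32.716672
  x_2 = 2.880000 - 32.716672×(2.880000 - (-0.130000))/(32.716672 - (-1.708397))
       = 0.019376
Iteration 2:
  f(2.880000) = 32.716672
  f(0.019376) = -2.037994
  x_3 = 0.019376 - (-2.037994)×(0.019376 - 2.880000)/(-2.037994 - 32.716672)
       = 0.187121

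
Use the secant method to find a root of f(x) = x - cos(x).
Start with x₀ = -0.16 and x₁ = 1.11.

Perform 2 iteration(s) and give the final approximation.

f(x) = x - cos(x)
x₀ = -0.16, x₁ = 1.11

Secant formula: x_{n+1} = x_n - f(x_n)(x_n - x_{n-1})/(f(x_n) - f(x_{n-1}))

Iteration 1:
  f(-0.160000) = -1.147227
  f(1.110000) = 0.665338
  x_2 = 1.110000 - 0.665338×(1.110000 - (-0.160000))/(0.665338 - (-1.147227))
       = 0.643821
Iteration 2:
  f(1.110000) = 0.665338
  f(0.643821) = -0.155987
  x_3 = 0.643821 - (-0.155987)×(0.643821 - 1.110000)/(-0.155987 - 0.665338)
       = 0.732358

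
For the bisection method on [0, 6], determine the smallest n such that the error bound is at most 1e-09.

We need (b-a)/2^n ≤ 1e-09
(6 - 0)/2^n ≤ 1e-09
6/2^n ≤ 1e-09
2^n ≥ 6000000000
n ≥ log₂(6000000000) = 32.48
n ≥ 33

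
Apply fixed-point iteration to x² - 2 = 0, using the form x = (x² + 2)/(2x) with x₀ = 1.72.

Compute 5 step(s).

Equation: x² - 2 = 0
Fixed-point form: x = (x² + 2)/(2x)
x₀ = 1.72

x_1 = g(1.720000) = 1.441395
x_2 = g(1.441395) = 1.414470
x_3 = g(1.414470) = 1.414214
x_4 = g(1.414214) = 1.414214
x_5 = g(1.414214) = 1.414214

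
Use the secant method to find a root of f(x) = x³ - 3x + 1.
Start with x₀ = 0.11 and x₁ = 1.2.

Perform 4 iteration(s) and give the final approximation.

f(x) = x³ - 3x + 1
x₀ = 0.11, x₁ = 1.2

Secant formula: x_{n+1} = x_n - f(x_n)(x_n - x_{n-1})/(f(x_n) - f(x_{n-1}))

Iteration 1:
  f(0.110000) = 0.671331
  f(1.200000) = -0.872000
  x_2 = 1.200000 - (-0.872000)×(1.200000 - 0.110000)/(-0.872000 - 0.671331)
       = 0.584137
Iteration 2:
  f(1.200000) = -0.872000
  f(0.584137) = -0.553095
  x_3 = 0.584137 - (-0.553095)×(0.584137 - 1.200000)/(-0.553095 - (-0.872000))
       = -0.483987
Iteration 3:
  f(0.584137) = -0.553095
  f(-0.483987) = 2.338589
  x_4 = -0.483987 - 2.338589×(-0.483987 - 0.584137)/(2.338589 - (-0.553095))
       = 0.379836
Iteration 4:
  f(-0.483987) = 2.338589
  f(0.379836) = -0.084708
  x_5 = 0.379836 - (-0.084708)×(0.379836 - (-0.483987))/(-0.084708 - 2.338589)
       = 0.349641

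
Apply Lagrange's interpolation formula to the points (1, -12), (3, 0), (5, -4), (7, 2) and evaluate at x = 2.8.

Lagrange interpolation formula:
P(x) = Σ yᵢ × Lᵢ(x)
where Lᵢ(x) = Π_{j≠i} (x - xⱼ)/(xᵢ - xⱼ)

L_0(2.8) = (2.8 - 3)/(1 - 3) × (2.8 - 5)/(1 - 5) × (2.8 - 7)/(1 - 7) = 0.038500
L_1(2.8) = (2.8 - 1)/(3 - 1) × (2.8 - 5)/(3 - 5) × (2.8 - 7)/(3 - 7) = 1.039500
L_2(2.8) = (2.8 - 1)/(5 - 1) × (2.8 - 3)/(5 - 3) × (2.8 - 7)/(5 - 7) = -0.094500
L_3(2.8) = (2.8 - 1)/(7 - 1) × (2.8 - 3)/(7 - 3) × (2.8 - 5)/(7 - 5) = 0.016500

P(2.8) = (-12)×L_0(2.8) + 0×L_1(2.8) + (-4)×L_2(2.8) + 2×L_3(2.8)
P(2.8) = -0.051000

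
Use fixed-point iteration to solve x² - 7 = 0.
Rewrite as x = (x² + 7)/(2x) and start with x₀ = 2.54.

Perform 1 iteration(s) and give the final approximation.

Equation: x² - 7 = 0
Fixed-point form: x = (x² + 7)/(2x)
x₀ = 2.54

x_1 = g(2.540000) = 2.647953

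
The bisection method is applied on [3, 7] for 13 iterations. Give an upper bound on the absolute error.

Bisection error bound: |error| ≤ (b-a)/2^n
|error| ≤ (7 - 3)/2^13 = 4/2^13
|error| ≤ 0.0004882812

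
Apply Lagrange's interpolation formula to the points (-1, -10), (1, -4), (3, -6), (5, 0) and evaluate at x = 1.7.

Lagrange interpolation formula:
P(x) = Σ yᵢ × Lᵢ(x)
where Lᵢ(x) = Π_{j≠i} (x - xⱼ)/(xᵢ - xⱼ)

L_0(1.7) = (1.7 - 1)/(-1 - 1) × (1.7 - 3)/(-1 - 3) × (1.7 - 5)/(-1 - 5) = -0.062562
L_1(1.7) = (1.7 - (-1))/(1 - (-1)) × (1.7 - 3)/(1 - 3) × (1.7 - 5)/(1 - 5) = 0.723938
L_2(1.7) = (1.7 - (-1))/(3 - (-1)) × (1.7 - 1)/(3 - 1) × (1.7 - 5)/(3 - 5) = 0.389812
L_3(1.7) = (1.7 - (-1))/(5 - (-1)) × (1.7 - 1)/(5 - 1) × (1.7 - 3)/(5 - 3) = -0.051188

P(1.7) = (-10)×L_0(1.7) + (-4)×L_1(1.7) + (-6)×L_2(1.7) + 0×L_3(1.7)
P(1.7) = -4.609000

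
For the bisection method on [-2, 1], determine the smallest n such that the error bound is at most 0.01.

We need (b-a)/2^n ≤ 0.01
(1 - (-2))/2^n ≤ 0.01
3/2^n ≤ 0.01
2^n ≥ 300
n ≥ log₂(300) = 8.23
n ≥ 9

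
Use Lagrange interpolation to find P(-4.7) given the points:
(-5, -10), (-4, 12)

Lagrange interpolation formula:
P(x) = Σ yᵢ × Lᵢ(x)
where Lᵢ(x) = Π_{j≠i} (x - xⱼ)/(xᵢ - xⱼ)

L_0(-4.7) = (-4.7 - (-4))/(-5 - (-4)) = 0.700000
L_1(-4.7) = (-4.7 - (-5))/(-4 - (-5)) = 0.300000

P(-4.7) = (-10)×L_0(-4.7) + 12×L_1(-4.7)
P(-4.7) = -3.400000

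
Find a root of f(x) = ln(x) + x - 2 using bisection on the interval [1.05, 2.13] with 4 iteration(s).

f(x) = ln(x) + x - 2
Initial interval: [1.05, 2.13]

Iteration 1:
  c_1 = (1.050000 + 2.130000)/2 = 1.590000
  f(c_1) = f(1.590000) = 0.053734
  f(a) × f(c) < 0, new interval: [1.050000, 1.590000]
Iteration 2:
  c_2 = (1.050000 + 1.590000)/2 = 1.320000
  f(c_2) = f(1.320000) = -0.402368
  f(a) × f(c) ≥ 0, new interval: [1.320000, 1.590000]
Iteration 3:
  c_3 = (1.320000 + 1.590000)/2 = 1.455000
  f(c_3) = f(1.455000) = -0.169994
  f(a) × f(c) ≥ 0, new interval: [1.455000, 1.590000]
Iteration 4:
  c_4 = (1.455000 + 1.590000)/2 = 1.522500
  f(c_4) = f(1.522500) = -0.057146
  f(a) × f(c) ≥ 0, new interval: [1.522500, 1.590000]

After 4 iteration(s), the approximation is c_4 = 1.522500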